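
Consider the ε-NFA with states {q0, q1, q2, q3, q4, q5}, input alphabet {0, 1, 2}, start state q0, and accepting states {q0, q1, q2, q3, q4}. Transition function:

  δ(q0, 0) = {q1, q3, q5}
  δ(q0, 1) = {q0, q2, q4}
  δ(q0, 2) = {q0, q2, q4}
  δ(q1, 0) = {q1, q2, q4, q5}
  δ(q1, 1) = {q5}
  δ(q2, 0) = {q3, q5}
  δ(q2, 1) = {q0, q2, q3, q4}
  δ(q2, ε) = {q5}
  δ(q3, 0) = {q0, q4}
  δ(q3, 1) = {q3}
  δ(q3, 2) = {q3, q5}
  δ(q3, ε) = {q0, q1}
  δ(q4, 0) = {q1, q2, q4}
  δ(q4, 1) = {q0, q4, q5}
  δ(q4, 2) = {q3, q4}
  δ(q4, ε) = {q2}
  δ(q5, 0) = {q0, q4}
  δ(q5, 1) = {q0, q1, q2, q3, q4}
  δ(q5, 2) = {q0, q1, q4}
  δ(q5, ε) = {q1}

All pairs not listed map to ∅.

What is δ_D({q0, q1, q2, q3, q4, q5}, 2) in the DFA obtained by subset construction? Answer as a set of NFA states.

{q0, q1, q2, q3, q4, q5}

δ(q0,2) = {q0, q2, q4}; δ(q1,2) = ∅; δ(q2,2) = ∅; δ(q3,2) = {q3, q5}; δ(q4,2) = {q3, q4}; δ(q5,2) = {q0, q1, q4}.
Union: {q0, q1, q2, q3, q4, q5}.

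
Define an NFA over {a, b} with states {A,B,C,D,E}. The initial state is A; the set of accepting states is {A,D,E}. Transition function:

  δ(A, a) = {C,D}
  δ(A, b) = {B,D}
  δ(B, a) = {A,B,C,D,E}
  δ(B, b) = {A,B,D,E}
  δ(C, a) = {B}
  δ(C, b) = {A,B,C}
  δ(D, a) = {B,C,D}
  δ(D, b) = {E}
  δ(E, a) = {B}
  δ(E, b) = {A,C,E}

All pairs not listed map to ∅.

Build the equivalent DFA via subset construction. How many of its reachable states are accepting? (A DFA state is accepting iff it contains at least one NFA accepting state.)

Start state of the DFA: {A}.
{A} --a--> {C,D}  [new]
{A} --b--> {B,D}  [new]
{C,D} --a--> {B,C,D}  [new]
{C,D} --b--> {A,B,C,E}  [new]
{B,D} --a--> {A,B,C,D,E}  [new]
{B,D} --b--> {A,B,D,E}  [new]
{B,C,D} --a--> {A,B,C,D,E}  [seen]
{B,C,D} --b--> {A,B,C,D,E}  [seen]
{A,B,C,E} --a--> {A,B,C,D,E}  [seen]
{A,B,C,E} --b--> {A,B,C,D,E}  [seen]
{A,B,C,D,E} --a--> {A,B,C,D,E}  [seen]
{A,B,C,D,E} --b--> {A,B,C,D,E}  [seen]
{A,B,D,E} --a--> {A,B,C,D,E}  [seen]
{A,B,D,E} --b--> {A,B,C,D,E}  [seen]
Reachable DFA states: {A}, {C,D}, {B,D}, {B,C,D}, {A,B,C,E}, {A,B,C,D,E}, {A,B,D,E}.
Accepting DFA states (contain an NFA accepting state): {A}, {C,D}, {B,D}, {B,C,D}, {A,B,C,E}, {A,B,C,D,E}, {A,B,D,E}.

7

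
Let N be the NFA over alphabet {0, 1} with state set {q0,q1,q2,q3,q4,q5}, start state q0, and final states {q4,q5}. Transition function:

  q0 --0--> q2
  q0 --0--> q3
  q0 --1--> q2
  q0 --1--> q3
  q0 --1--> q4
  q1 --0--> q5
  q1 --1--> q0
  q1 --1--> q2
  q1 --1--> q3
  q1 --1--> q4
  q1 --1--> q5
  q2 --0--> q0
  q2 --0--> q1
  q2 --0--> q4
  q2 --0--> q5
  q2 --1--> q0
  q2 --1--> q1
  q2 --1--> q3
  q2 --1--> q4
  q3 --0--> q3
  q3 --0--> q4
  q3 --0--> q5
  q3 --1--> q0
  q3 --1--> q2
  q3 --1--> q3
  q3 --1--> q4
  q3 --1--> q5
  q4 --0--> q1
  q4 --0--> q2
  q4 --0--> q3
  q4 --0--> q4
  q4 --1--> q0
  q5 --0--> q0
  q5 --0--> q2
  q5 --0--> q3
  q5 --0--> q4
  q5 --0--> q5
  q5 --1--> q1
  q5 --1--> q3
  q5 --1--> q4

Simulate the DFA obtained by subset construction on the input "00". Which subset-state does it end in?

{q0,q1,q3,q4,q5}

Start: {q0}.
δ(q0,0) = {q2,q3}.
Union: {q2,q3}.
After 0: {q2,q3}.
δ(q2,0) = {q0,q1,q4,q5}; δ(q3,0) = {q3,q4,q5}.
Union: {q0,q1,q3,q4,q5}.
After 0: {q0,q1,q3,q4,q5}.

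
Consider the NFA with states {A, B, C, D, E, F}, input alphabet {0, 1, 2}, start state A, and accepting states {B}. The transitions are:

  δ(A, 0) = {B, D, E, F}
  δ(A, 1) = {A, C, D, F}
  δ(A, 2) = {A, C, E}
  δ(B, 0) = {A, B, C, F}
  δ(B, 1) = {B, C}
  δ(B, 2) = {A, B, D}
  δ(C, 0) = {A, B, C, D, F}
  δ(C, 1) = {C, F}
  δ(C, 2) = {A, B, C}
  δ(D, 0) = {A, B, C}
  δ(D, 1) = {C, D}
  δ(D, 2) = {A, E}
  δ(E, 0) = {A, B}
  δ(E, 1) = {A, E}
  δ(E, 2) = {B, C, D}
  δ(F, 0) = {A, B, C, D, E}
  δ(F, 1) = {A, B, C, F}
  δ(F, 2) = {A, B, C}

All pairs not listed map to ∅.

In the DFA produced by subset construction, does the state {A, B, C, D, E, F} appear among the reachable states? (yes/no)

yes

Start state of the DFA: {A}.
{A} --0--> {B, D, E, F}  [new]
{A} --1--> {A, C, D, F}  [new]
{A} --2--> {A, C, E}  [new]
{B, D, E, F} --0--> {A, B, C, D, E, F}  [new]
{B, D, E, F} --1--> {A, B, C, D, E, F}  [seen]
{B, D, E, F} --2--> {A, B, C, D, E}  [new]
{A, C, D, F} --0--> {A, B, C, D, E, F}  [seen]
{A, C, D, F} --1--> {A, B, C, D, F}  [new]
{A, C, D, F} --2--> {A, B, C, E}  [new]
{A, C, E} --0--> {A, B, C, D, E, F}  [seen]
{A, C, E} --1--> {A, C, D, E, F}  [new]
{A, C, E} --2--> {A, B, C, D, E}  [seen]
{A, B, C, D, E, F} --0--> {A, B, C, D, E, F}  [seen]
{A, B, C, D, E, F} --1--> {A, B, C, D, E, F}  [seen]
{A, B, C, D, E, F} --2--> {A, B, C, D, E}  [seen]
{A, B, C, D, E} --0--> {A, B, C, D, E, F}  [seen]
{A, B, C, D, E} --1--> {A, B, C, D, E, F}  [seen]
{A, B, C, D, E} --2--> {A, B, C, D, E}  [seen]
{A, B, C, D, F} --0--> {A, B, C, D, E, F}  [seen]
{A, B, C, D, F} --1--> {A, B, C, D, F}  [seen]
{A, B, C, D, F} --2--> {A, B, C, D, E}  [seen]
{A, B, C, E} --0--> {A, B, C, D, E, F}  [seen]
{A, B, C, E} --1--> {A, B, C, D, E, F}  [seen]
{A, B, C, E} --2--> {A, B, C, D, E}  [seen]
{A, C, D, E, F} --0--> {A, B, C, D, E, F}  [seen]
{A, C, D, E, F} --1--> {A, B, C, D, E, F}  [seen]
{A, C, D, E, F} --2--> {A, B, C, D, E}  [seen]
Reachable DFA states: {A}, {B, D, E, F}, {A, C, D, F}, {A, C, E}, {A, B, C, D, E, F}, {A, B, C, D, E}, {A, B, C, D, F}, {A, B, C, E}, {A, C, D, E, F}.
{A, B, C, D, E, F} is among them.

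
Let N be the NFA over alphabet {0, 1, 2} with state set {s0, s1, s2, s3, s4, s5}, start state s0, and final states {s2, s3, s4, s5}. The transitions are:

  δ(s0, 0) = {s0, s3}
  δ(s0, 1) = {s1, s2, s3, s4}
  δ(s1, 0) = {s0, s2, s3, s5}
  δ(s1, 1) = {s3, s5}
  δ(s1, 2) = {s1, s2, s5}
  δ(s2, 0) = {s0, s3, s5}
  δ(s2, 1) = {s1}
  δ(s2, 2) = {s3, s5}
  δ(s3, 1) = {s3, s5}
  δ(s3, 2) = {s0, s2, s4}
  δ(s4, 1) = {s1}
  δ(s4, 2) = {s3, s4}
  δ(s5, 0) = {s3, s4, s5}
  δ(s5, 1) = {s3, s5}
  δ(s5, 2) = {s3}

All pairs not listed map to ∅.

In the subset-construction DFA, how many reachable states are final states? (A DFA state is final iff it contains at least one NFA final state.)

13

Start state of the DFA: {s0}.
{s0} --0--> {s0, s3}  [new]
{s0} --1--> {s1, s2, s3, s4}  [new]
{s0} --2--> ∅  [new]
{s0, s3} --0--> {s0, s3}  [seen]
{s0, s3} --1--> {s1, s2, s3, s4, s5}  [new]
{s0, s3} --2--> {s0, s2, s4}  [new]
{s1, s2, s3, s4} --0--> {s0, s2, s3, s5}  [new]
{s1, s2, s3, s4} --1--> {s1, s3, s5}  [new]
{s1, s2, s3, s4} --2--> {s0, s1, s2, s3, s4, s5}  [new]
∅ --0--> ∅  [seen]
∅ --1--> ∅  [seen]
∅ --2--> ∅  [seen]
{s1, s2, s3, s4, s5} --0--> {s0, s2, s3, s4, s5}  [new]
{s1, s2, s3, s4, s5} --1--> {s1, s3, s5}  [seen]
{s1, s2, s3, s4, s5} --2--> {s0, s1, s2, s3, s4, s5}  [seen]
{s0, s2, s4} --0--> {s0, s3, s5}  [new]
{s0, s2, s4} --1--> {s1, s2, s3, s4}  [seen]
{s0, s2, s4} --2--> {s3, s4, s5}  [new]
{s0, s2, s3, s5} --0--> {s0, s3, s4, s5}  [new]
{s0, s2, s3, s5} --1--> {s1, s2, s3, s4, s5}  [seen]
{s0, s2, s3, s5} --2--> {s0, s2, s3, s4, s5}  [seen]
{s1, s3, s5} --0--> {s0, s2, s3, s4, s5}  [seen]
{s1, s3, s5} --1--> {s3, s5}  [new]
{s1, s3, s5} --2--> {s0, s1, s2, s3, s4, s5}  [seen]
{s0, s1, s2, s3, s4, s5} --0--> {s0, s2, s3, s4, s5}  [seen]
{s0, s1, s2, s3, s4, s5} --1--> {s1, s2, s3, s4, s5}  [seen]
{s0, s1, s2, s3, s4, s5} --2--> {s0, s1, s2, s3, s4, s5}  [seen]
{s0, s2, s3, s4, s5} --0--> {s0, s3, s4, s5}  [seen]
{s0, s2, s3, s4, s5} --1--> {s1, s2, s3, s4, s5}  [seen]
{s0, s2, s3, s4, s5} --2--> {s0, s2, s3, s4, s5}  [seen]
{s0, s3, s5} --0--> {s0, s3, s4, s5}  [seen]
{s0, s3, s5} --1--> {s1, s2, s3, s4, s5}  [seen]
{s0, s3, s5} --2--> {s0, s2, s3, s4}  [new]
{s3, s4, s5} --0--> {s3, s4, s5}  [seen]
{s3, s4, s5} --1--> {s1, s3, s5}  [seen]
{s3, s4, s5} --2--> {s0, s2, s3, s4}  [seen]
{s0, s3, s4, s5} --0--> {s0, s3, s4, s5}  [seen]
{s0, s3, s4, s5} --1--> {s1, s2, s3, s4, s5}  [seen]
{s0, s3, s4, s5} --2--> {s0, s2, s3, s4}  [seen]
{s3, s5} --0--> {s3, s4, s5}  [seen]
{s3, s5} --1--> {s3, s5}  [seen]
{s3, s5} --2--> {s0, s2, s3, s4}  [seen]
{s0, s2, s3, s4} --0--> {s0, s3, s5}  [seen]
{s0, s2, s3, s4} --1--> {s1, s2, s3, s4, s5}  [seen]
{s0, s2, s3, s4} --2--> {s0, s2, s3, s4, s5}  [seen]
Reachable DFA states: {s0}, {s0, s3}, {s1, s2, s3, s4}, ∅, {s1, s2, s3, s4, s5}, {s0, s2, s4}, {s0, s2, s3, s5}, {s1, s3, s5}, {s0, s1, s2, s3, s4, s5}, {s0, s2, s3, s4, s5}, {s0, s3, s5}, {s3, s4, s5}, {s0, s3, s4, s5}, {s3, s5}, {s0, s2, s3, s4}.
Accepting DFA states (contain an NFA accepting state): {s0, s3}, {s1, s2, s3, s4}, {s1, s2, s3, s4, s5}, {s0, s2, s4}, {s0, s2, s3, s5}, {s1, s3, s5}, {s0, s1, s2, s3, s4, s5}, {s0, s2, s3, s4, s5}, {s0, s3, s5}, {s3, s4, s5}, {s0, s3, s4, s5}, {s3, s5}, {s0, s2, s3, s4}.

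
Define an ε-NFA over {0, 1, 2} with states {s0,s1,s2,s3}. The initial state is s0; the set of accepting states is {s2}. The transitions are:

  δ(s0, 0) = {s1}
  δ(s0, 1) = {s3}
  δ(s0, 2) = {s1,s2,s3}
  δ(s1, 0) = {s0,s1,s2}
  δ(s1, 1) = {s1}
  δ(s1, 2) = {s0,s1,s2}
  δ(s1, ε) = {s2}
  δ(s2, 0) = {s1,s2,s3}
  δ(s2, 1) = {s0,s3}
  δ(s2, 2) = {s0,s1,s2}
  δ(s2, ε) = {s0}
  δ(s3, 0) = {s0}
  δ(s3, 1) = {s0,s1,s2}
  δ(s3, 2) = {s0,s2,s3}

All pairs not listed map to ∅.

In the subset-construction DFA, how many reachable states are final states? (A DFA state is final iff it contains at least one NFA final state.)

3

Start state of the DFA: {s0} (ε-closure of the NFA start).
{s0} --0--> {s0,s1,s2}  [new]
{s0} --1--> {s3}  [new]
{s0} --2--> {s0,s1,s2,s3}  [new]
{s0,s1,s2} --0--> {s0,s1,s2,s3}  [seen]
{s0,s1,s2} --1--> {s0,s1,s2,s3}  [seen]
{s0,s1,s2} --2--> {s0,s1,s2,s3}  [seen]
{s3} --0--> {s0}  [seen]
{s3} --1--> {s0,s1,s2}  [seen]
{s3} --2--> {s0,s2,s3}  [new]
{s0,s1,s2,s3} --0--> {s0,s1,s2,s3}  [seen]
{s0,s1,s2,s3} --1--> {s0,s1,s2,s3}  [seen]
{s0,s1,s2,s3} --2--> {s0,s1,s2,s3}  [seen]
{s0,s2,s3} --0--> {s0,s1,s2,s3}  [seen]
{s0,s2,s3} --1--> {s0,s1,s2,s3}  [seen]
{s0,s2,s3} --2--> {s0,s1,s2,s3}  [seen]
Reachable DFA states: {s0}, {s0,s1,s2}, {s3}, {s0,s1,s2,s3}, {s0,s2,s3}.
Accepting DFA states (contain an NFA accepting state): {s0,s1,s2}, {s0,s1,s2,s3}, {s0,s2,s3}.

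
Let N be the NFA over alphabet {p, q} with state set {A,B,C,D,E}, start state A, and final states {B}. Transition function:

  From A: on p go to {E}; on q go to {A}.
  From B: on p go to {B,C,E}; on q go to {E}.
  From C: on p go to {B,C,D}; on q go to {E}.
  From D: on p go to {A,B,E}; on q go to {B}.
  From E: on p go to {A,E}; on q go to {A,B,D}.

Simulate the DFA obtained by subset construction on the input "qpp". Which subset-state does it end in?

Start: {A}.
δ(A,q) = {A}.
Union: {A}.
After q: {A}.
δ(A,p) = {E}.
Union: {E}.
After p: {E}.
δ(E,p) = {A,E}.
Union: {A,E}.
After p: {A,E}.

{A,E}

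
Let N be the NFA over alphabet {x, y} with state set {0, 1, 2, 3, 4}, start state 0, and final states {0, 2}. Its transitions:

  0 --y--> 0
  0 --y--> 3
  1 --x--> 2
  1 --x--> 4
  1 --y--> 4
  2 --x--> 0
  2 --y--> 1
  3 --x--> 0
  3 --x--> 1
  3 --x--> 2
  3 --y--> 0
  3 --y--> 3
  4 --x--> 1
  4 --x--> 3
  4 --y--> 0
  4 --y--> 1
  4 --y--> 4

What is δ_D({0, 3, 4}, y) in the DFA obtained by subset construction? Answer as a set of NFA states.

{0, 1, 3, 4}

δ(0,y) = {0, 3}; δ(3,y) = {0, 3}; δ(4,y) = {0, 1, 4}.
Union: {0, 1, 3, 4}.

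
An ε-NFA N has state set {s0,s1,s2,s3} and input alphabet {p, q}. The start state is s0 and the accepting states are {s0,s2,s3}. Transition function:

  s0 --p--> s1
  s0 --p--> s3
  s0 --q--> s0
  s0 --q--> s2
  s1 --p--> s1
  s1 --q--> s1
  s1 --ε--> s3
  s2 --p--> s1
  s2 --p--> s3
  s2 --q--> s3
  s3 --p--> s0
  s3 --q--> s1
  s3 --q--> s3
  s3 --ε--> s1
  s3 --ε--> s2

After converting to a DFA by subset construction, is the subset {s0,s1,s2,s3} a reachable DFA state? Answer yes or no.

yes

Start state of the DFA: {s0} (ε-closure of the NFA start).
{s0} --p--> {s1,s2,s3}  [new]
{s0} --q--> {s0,s2}  [new]
{s1,s2,s3} --p--> {s0,s1,s2,s3}  [new]
{s1,s2,s3} --q--> {s1,s2,s3}  [seen]
{s0,s2} --p--> {s1,s2,s3}  [seen]
{s0,s2} --q--> {s0,s1,s2,s3}  [seen]
{s0,s1,s2,s3} --p--> {s0,s1,s2,s3}  [seen]
{s0,s1,s2,s3} --q--> {s0,s1,s2,s3}  [seen]
Reachable DFA states: {s0}, {s1,s2,s3}, {s0,s2}, {s0,s1,s2,s3}.
{s0,s1,s2,s3} is among them.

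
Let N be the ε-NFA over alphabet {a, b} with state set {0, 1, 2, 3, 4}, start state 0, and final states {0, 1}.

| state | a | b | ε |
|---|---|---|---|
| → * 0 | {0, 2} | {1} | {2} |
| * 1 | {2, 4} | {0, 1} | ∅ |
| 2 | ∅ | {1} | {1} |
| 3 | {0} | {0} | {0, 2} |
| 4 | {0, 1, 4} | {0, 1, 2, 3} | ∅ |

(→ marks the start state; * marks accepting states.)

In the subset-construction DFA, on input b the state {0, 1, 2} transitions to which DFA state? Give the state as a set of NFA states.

{0, 1, 2}

δ(0,b) = {1}; δ(1,b) = {0, 1}; δ(2,b) = {1}.
Union: {0, 1}.
ε-closure gives {0, 1, 2}.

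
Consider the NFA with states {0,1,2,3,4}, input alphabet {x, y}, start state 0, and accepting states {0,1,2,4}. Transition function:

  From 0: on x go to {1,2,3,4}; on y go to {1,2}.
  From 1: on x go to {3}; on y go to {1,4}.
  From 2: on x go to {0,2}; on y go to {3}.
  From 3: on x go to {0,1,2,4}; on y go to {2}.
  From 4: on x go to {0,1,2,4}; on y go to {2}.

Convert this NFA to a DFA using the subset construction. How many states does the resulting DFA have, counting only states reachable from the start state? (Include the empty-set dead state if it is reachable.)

8

Start state of the DFA: {0}.
{0} --x--> {1,2,3,4}  [new]
{0} --y--> {1,2}  [new]
{1,2,3,4} --x--> {0,1,2,3,4}  [new]
{1,2,3,4} --y--> {1,2,3,4}  [seen]
{1,2} --x--> {0,2,3}  [new]
{1,2} --y--> {1,3,4}  [new]
{0,1,2,3,4} --x--> {0,1,2,3,4}  [seen]
{0,1,2,3,4} --y--> {1,2,3,4}  [seen]
{0,2,3} --x--> {0,1,2,3,4}  [seen]
{0,2,3} --y--> {1,2,3}  [new]
{1,3,4} --x--> {0,1,2,3,4}  [seen]
{1,3,4} --y--> {1,2,4}  [new]
{1,2,3} --x--> {0,1,2,3,4}  [seen]
{1,2,3} --y--> {1,2,3,4}  [seen]
{1,2,4} --x--> {0,1,2,3,4}  [seen]
{1,2,4} --y--> {1,2,3,4}  [seen]
Reachable DFA states: {0}, {1,2,3,4}, {1,2}, {0,1,2,3,4}, {0,2,3}, {1,3,4}, {1,2,3}, {1,2,4}.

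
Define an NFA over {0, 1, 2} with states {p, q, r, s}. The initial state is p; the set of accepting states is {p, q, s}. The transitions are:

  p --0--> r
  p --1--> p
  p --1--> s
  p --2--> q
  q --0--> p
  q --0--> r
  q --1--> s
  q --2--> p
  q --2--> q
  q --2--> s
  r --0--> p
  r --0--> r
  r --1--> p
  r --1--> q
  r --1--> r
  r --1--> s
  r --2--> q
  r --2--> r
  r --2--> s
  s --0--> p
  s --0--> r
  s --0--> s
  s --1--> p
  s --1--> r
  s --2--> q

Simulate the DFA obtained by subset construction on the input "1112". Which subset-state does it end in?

{p, q, r, s}

Start: {p}.
δ(p,1) = {p, s}.
Union: {p, s}.
After 1: {p, s}.
δ(p,1) = {p, s}; δ(s,1) = {p, r}.
Union: {p, r, s}.
After 1: {p, r, s}.
δ(p,1) = {p, s}; δ(r,1) = {p, q, r, s}; δ(s,1) = {p, r}.
Union: {p, q, r, s}.
After 1: {p, q, r, s}.
δ(p,2) = {q}; δ(q,2) = {p, q, s}; δ(r,2) = {q, r, s}; δ(s,2) = {q}.
Union: {p, q, r, s}.
After 2: {p, q, r, s}.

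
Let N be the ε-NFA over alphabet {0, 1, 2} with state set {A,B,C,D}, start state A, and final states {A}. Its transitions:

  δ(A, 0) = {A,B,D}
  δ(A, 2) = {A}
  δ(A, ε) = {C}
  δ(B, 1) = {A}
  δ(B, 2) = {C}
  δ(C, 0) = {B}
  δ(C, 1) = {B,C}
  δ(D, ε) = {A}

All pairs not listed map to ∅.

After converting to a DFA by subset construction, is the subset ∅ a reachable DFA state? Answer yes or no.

yes

Start state of the DFA: {A,C} (ε-closure of the NFA start).
{A,C} --0--> {A,B,C,D}  [new]
{A,C} --1--> {B,C}  [new]
{A,C} --2--> {A,C}  [seen]
{A,B,C,D} --0--> {A,B,C,D}  [seen]
{A,B,C,D} --1--> {A,B,C}  [new]
{A,B,C,D} --2--> {A,C}  [seen]
{B,C} --0--> {B}  [new]
{B,C} --1--> {A,B,C}  [seen]
{B,C} --2--> {C}  [new]
{A,B,C} --0--> {A,B,C,D}  [seen]
{A,B,C} --1--> {A,B,C}  [seen]
{A,B,C} --2--> {A,C}  [seen]
{B} --0--> ∅  [new]
{B} --1--> {A,C}  [seen]
{B} --2--> {C}  [seen]
{C} --0--> {B}  [seen]
{C} --1--> {B,C}  [seen]
{C} --2--> ∅  [seen]
∅ --0--> ∅  [seen]
∅ --1--> ∅  [seen]
∅ --2--> ∅  [seen]
Reachable DFA states: {A,C}, {A,B,C,D}, {B,C}, {A,B,C}, {B}, {C}, ∅.
∅ is among them.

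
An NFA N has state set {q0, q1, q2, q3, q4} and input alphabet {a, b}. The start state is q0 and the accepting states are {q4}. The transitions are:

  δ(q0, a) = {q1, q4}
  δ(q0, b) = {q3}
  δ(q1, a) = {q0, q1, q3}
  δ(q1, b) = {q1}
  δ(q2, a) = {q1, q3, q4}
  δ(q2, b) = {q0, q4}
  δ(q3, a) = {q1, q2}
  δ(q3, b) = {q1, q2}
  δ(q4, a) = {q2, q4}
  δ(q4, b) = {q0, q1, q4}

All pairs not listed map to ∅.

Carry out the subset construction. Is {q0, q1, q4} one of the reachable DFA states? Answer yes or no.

Start state of the DFA: {q0}.
{q0} --a--> {q1, q4}  [new]
{q0} --b--> {q3}  [new]
{q1, q4} --a--> {q0, q1, q2, q3, q4}  [new]
{q1, q4} --b--> {q0, q1, q4}  [new]
{q3} --a--> {q1, q2}  [new]
{q3} --b--> {q1, q2}  [seen]
{q0, q1, q2, q3, q4} --a--> {q0, q1, q2, q3, q4}  [seen]
{q0, q1, q2, q3, q4} --b--> {q0, q1, q2, q3, q4}  [seen]
{q0, q1, q4} --a--> {q0, q1, q2, q3, q4}  [seen]
{q0, q1, q4} --b--> {q0, q1, q3, q4}  [new]
{q1, q2} --a--> {q0, q1, q3, q4}  [seen]
{q1, q2} --b--> {q0, q1, q4}  [seen]
{q0, q1, q3, q4} --a--> {q0, q1, q2, q3, q4}  [seen]
{q0, q1, q3, q4} --b--> {q0, q1, q2, q3, q4}  [seen]
Reachable DFA states: {q0}, {q1, q4}, {q3}, {q0, q1, q2, q3, q4}, {q0, q1, q4}, {q1, q2}, {q0, q1, q3, q4}.
{q0, q1, q4} is among them.

yes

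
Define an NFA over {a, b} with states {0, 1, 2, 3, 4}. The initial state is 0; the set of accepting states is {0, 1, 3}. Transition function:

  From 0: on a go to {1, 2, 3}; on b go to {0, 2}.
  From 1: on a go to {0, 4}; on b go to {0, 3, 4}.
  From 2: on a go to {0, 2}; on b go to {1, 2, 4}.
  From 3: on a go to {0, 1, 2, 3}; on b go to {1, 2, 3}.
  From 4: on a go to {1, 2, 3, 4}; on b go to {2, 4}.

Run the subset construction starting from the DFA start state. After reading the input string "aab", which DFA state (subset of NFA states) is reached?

{0, 1, 2, 3, 4}

Start: {0}.
δ(0,a) = {1, 2, 3}.
Union: {1, 2, 3}.
After a: {1, 2, 3}.
δ(1,a) = {0, 4}; δ(2,a) = {0, 2}; δ(3,a) = {0, 1, 2, 3}.
Union: {0, 1, 2, 3, 4}.
After a: {0, 1, 2, 3, 4}.
δ(0,b) = {0, 2}; δ(1,b) = {0, 3, 4}; δ(2,b) = {1, 2, 4}; δ(3,b) = {1, 2, 3}; δ(4,b) = {2, 4}.
Union: {0, 1, 2, 3, 4}.
After b: {0, 1, 2, 3, 4}.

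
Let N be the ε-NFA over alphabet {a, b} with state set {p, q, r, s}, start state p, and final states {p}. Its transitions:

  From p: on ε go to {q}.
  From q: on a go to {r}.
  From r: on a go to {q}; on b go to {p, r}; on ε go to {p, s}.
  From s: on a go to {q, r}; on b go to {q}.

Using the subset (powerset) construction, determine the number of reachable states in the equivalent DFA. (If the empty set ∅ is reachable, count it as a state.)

Start state of the DFA: {p, q} (ε-closure of the NFA start).
{p, q} --a--> {p, q, r, s}  [new]
{p, q} --b--> ∅  [new]
{p, q, r, s} --a--> {p, q, r, s}  [seen]
{p, q, r, s} --b--> {p, q, r, s}  [seen]
∅ --a--> ∅  [seen]
∅ --b--> ∅  [seen]
Reachable DFA states: {p, q}, {p, q, r, s}, ∅.

3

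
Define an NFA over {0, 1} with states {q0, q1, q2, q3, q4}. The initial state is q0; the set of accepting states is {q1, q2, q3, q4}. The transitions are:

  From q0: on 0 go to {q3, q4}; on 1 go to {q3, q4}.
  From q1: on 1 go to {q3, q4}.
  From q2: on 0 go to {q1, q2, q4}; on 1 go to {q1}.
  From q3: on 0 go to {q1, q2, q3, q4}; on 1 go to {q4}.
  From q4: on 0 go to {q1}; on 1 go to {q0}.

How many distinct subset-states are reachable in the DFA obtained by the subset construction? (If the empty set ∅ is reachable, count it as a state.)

Start state of the DFA: {q0}.
{q0} --0--> {q3, q4}  [new]
{q0} --1--> {q3, q4}  [seen]
{q3, q4} --0--> {q1, q2, q3, q4}  [new]
{q3, q4} --1--> {q0, q4}  [new]
{q1, q2, q3, q4} --0--> {q1, q2, q3, q4}  [seen]
{q1, q2, q3, q4} --1--> {q0, q1, q3, q4}  [new]
{q0, q4} --0--> {q1, q3, q4}  [new]
{q0, q4} --1--> {q0, q3, q4}  [new]
{q0, q1, q3, q4} --0--> {q1, q2, q3, q4}  [seen]
{q0, q1, q3, q4} --1--> {q0, q3, q4}  [seen]
{q1, q3, q4} --0--> {q1, q2, q3, q4}  [seen]
{q1, q3, q4} --1--> {q0, q3, q4}  [seen]
{q0, q3, q4} --0--> {q1, q2, q3, q4}  [seen]
{q0, q3, q4} --1--> {q0, q3, q4}  [seen]
Reachable DFA states: {q0}, {q3, q4}, {q1, q2, q3, q4}, {q0, q4}, {q0, q1, q3, q4}, {q1, q3, q4}, {q0, q3, q4}.

7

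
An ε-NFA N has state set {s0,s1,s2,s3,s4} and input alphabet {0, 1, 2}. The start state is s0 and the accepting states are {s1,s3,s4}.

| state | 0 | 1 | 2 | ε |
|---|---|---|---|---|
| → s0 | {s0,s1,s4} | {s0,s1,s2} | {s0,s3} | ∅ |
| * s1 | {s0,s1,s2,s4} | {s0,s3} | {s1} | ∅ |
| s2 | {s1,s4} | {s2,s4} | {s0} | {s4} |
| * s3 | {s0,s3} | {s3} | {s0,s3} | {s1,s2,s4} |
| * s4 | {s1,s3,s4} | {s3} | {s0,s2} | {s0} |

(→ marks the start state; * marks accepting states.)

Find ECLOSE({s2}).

Begin with {s2}.
s2 →ε {s4}; add s4.
s4 →ε {s0}; add s0.
ε-closure = {s0,s2,s4}.

{s0,s2,s4}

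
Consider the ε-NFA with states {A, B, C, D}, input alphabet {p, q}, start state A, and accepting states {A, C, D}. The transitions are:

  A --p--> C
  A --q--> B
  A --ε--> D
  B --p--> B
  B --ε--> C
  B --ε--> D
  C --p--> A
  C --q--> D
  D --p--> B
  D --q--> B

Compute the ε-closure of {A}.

Begin with {A}.
A →ε {D}; add D.
ε-closure = {A, D}.

{A, D}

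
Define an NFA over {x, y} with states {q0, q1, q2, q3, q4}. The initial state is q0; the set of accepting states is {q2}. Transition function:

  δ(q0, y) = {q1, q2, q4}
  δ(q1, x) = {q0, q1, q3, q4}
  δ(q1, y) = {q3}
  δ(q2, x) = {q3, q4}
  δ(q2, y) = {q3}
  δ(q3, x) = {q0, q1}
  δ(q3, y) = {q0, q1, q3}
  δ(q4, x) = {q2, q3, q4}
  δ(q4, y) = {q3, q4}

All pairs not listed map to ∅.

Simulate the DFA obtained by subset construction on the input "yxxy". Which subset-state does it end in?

Start: {q0}.
δ(q0,y) = {q1, q2, q4}.
Union: {q1, q2, q4}.
After y: {q1, q2, q4}.
δ(q1,x) = {q0, q1, q3, q4}; δ(q2,x) = {q3, q4}; δ(q4,x) = {q2, q3, q4}.
Union: {q0, q1, q2, q3, q4}.
After x: {q0, q1, q2, q3, q4}.
δ(q0,x) = ∅; δ(q1,x) = {q0, q1, q3, q4}; δ(q2,x) = {q3, q4}; δ(q3,x) = {q0, q1}; δ(q4,x) = {q2, q3, q4}.
Union: {q0, q1, q2, q3, q4}.
After x: {q0, q1, q2, q3, q4}.
δ(q0,y) = {q1, q2, q4}; δ(q1,y) = {q3}; δ(q2,y) = {q3}; δ(q3,y) = {q0, q1, q3}; δ(q4,y) = {q3, q4}.
Union: {q0, q1, q2, q3, q4}.
After y: {q0, q1, q2, q3, q4}.

{q0, q1, q2, q3, q4}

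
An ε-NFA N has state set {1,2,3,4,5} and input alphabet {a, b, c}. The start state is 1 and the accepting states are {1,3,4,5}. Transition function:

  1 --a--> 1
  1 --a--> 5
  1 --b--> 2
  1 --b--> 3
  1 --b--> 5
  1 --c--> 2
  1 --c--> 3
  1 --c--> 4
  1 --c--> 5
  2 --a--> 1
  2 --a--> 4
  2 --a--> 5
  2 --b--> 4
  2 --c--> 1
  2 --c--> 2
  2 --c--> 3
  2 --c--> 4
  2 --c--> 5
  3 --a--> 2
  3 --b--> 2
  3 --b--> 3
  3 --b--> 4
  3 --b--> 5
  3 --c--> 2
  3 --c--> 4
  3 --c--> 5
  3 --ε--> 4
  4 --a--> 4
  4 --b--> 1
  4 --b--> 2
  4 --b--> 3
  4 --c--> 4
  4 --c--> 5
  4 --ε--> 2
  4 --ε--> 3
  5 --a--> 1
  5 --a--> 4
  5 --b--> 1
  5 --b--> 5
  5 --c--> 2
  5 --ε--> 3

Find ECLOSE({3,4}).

Begin with {3,4}.
4 →ε {2,3}; add 2.
ε-closure = {2,3,4}.

{2,3,4}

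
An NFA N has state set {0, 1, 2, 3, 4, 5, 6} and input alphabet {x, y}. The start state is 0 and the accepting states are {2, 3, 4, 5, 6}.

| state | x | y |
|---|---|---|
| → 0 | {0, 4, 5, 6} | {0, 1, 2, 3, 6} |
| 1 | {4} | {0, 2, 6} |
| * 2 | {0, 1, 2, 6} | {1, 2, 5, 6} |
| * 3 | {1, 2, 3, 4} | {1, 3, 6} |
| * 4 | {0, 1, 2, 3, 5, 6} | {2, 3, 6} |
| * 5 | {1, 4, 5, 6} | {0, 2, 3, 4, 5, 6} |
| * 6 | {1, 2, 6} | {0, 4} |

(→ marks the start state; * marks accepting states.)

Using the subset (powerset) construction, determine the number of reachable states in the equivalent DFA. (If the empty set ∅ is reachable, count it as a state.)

4

Start state of the DFA: {0}.
{0} --x--> {0, 4, 5, 6}  [new]
{0} --y--> {0, 1, 2, 3, 6}  [new]
{0, 4, 5, 6} --x--> {0, 1, 2, 3, 4, 5, 6}  [new]
{0, 4, 5, 6} --y--> {0, 1, 2, 3, 4, 5, 6}  [seen]
{0, 1, 2, 3, 6} --x--> {0, 1, 2, 3, 4, 5, 6}  [seen]
{0, 1, 2, 3, 6} --y--> {0, 1, 2, 3, 4, 5, 6}  [seen]
{0, 1, 2, 3, 4, 5, 6} --x--> {0, 1, 2, 3, 4, 5, 6}  [seen]
{0, 1, 2, 3, 4, 5, 6} --y--> {0, 1, 2, 3, 4, 5, 6}  [seen]
Reachable DFA states: {0}, {0, 4, 5, 6}, {0, 1, 2, 3, 6}, {0, 1, 2, 3, 4, 5, 6}.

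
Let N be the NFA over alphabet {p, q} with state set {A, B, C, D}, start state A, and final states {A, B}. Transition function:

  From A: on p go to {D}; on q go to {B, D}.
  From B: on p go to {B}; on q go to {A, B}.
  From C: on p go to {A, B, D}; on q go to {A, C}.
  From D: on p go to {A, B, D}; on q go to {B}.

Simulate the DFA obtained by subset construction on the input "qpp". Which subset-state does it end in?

{A, B, D}

Start: {A}.
δ(A,q) = {B, D}.
Union: {B, D}.
After q: {B, D}.
δ(B,p) = {B}; δ(D,p) = {A, B, D}.
Union: {A, B, D}.
After p: {A, B, D}.
δ(A,p) = {D}; δ(B,p) = {B}; δ(D,p) = {A, B, D}.
Union: {A, B, D}.
After p: {A, B, D}.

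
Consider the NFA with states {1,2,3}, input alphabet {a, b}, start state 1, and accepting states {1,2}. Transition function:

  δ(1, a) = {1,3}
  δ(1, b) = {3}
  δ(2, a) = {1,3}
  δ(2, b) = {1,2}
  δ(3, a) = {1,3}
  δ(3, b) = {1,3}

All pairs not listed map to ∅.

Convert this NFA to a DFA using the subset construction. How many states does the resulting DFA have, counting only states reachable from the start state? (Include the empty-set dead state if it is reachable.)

3

Start state of the DFA: {1}.
{1} --a--> {1,3}  [new]
{1} --b--> {3}  [new]
{1,3} --a--> {1,3}  [seen]
{1,3} --b--> {1,3}  [seen]
{3} --a--> {1,3}  [seen]
{3} --b--> {1,3}  [seen]
Reachable DFA states: {1}, {1,3}, {3}.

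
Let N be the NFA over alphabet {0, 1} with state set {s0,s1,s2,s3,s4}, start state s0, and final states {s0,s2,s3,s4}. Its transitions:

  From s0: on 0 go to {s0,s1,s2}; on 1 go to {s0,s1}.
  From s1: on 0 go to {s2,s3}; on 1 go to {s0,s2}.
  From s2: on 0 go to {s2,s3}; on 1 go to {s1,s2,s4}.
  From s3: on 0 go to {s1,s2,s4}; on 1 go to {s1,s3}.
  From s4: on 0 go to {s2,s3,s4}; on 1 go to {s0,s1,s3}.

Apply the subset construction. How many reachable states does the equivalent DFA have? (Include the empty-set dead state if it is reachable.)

6

Start state of the DFA: {s0}.
{s0} --0--> {s0,s1,s2}  [new]
{s0} --1--> {s0,s1}  [new]
{s0,s1,s2} --0--> {s0,s1,s2,s3}  [new]
{s0,s1,s2} --1--> {s0,s1,s2,s4}  [new]
{s0,s1} --0--> {s0,s1,s2,s3}  [seen]
{s0,s1} --1--> {s0,s1,s2}  [seen]
{s0,s1,s2,s3} --0--> {s0,s1,s2,s3,s4}  [new]
{s0,s1,s2,s3} --1--> {s0,s1,s2,s3,s4}  [seen]
{s0,s1,s2,s4} --0--> {s0,s1,s2,s3,s4}  [seen]
{s0,s1,s2,s4} --1--> {s0,s1,s2,s3,s4}  [seen]
{s0,s1,s2,s3,s4} --0--> {s0,s1,s2,s3,s4}  [seen]
{s0,s1,s2,s3,s4} --1--> {s0,s1,s2,s3,s4}  [seen]
Reachable DFA states: {s0}, {s0,s1,s2}, {s0,s1}, {s0,s1,s2,s3}, {s0,s1,s2,s4}, {s0,s1,s2,s3,s4}.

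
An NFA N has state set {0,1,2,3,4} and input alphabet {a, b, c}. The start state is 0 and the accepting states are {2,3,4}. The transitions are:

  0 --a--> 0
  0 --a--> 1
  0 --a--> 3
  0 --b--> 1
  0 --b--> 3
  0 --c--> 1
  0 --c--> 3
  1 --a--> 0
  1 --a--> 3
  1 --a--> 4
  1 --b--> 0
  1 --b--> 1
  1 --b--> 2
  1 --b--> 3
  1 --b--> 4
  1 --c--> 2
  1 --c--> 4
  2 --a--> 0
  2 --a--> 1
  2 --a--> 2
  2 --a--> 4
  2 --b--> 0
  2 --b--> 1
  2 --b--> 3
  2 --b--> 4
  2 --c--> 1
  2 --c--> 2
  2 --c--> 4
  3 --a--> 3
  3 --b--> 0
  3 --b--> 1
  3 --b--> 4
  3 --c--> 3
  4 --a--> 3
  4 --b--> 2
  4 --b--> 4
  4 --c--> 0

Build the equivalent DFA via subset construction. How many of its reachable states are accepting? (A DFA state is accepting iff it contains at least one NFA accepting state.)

Start state of the DFA: {0}.
{0} --a--> {0,1,3}  [new]
{0} --b--> {1,3}  [new]
{0} --c--> {1,3}  [seen]
{0,1,3} --a--> {0,1,3,4}  [new]
{0,1,3} --b--> {0,1,2,3,4}  [new]
{0,1,3} --c--> {1,2,3,4}  [new]
{1,3} --a--> {0,3,4}  [new]
{1,3} --b--> {0,1,2,3,4}  [seen]
{1,3} --c--> {2,3,4}  [new]
{0,1,3,4} --a--> {0,1,3,4}  [seen]
{0,1,3,4} --b--> {0,1,2,3,4}  [seen]
{0,1,3,4} --c--> {0,1,2,3,4}  [seen]
{0,1,2,3,4} --a--> {0,1,2,3,4}  [seen]
{0,1,2,3,4} --b--> {0,1,2,3,4}  [seen]
{0,1,2,3,4} --c--> {0,1,2,3,4}  [seen]
{1,2,3,4} --a--> {0,1,2,3,4}  [seen]
{1,2,3,4} --b--> {0,1,2,3,4}  [seen]
{1,2,3,4} --c--> {0,1,2,3,4}  [seen]
{0,3,4} --a--> {0,1,3}  [seen]
{0,3,4} --b--> {0,1,2,3,4}  [seen]
{0,3,4} --c--> {0,1,3}  [seen]
{2,3,4} --a--> {0,1,2,3,4}  [seen]
{2,3,4} --b--> {0,1,2,3,4}  [seen]
{2,3,4} --c--> {0,1,2,3,4}  [seen]
Reachable DFA states: {0}, {0,1,3}, {1,3}, {0,1,3,4}, {0,1,2,3,4}, {1,2,3,4}, {0,3,4}, {2,3,4}.
Accepting DFA states (contain an NFA accepting state): {0,1,3}, {1,3}, {0,1,3,4}, {0,1,2,3,4}, {1,2,3,4}, {0,3,4}, {2,3,4}.

7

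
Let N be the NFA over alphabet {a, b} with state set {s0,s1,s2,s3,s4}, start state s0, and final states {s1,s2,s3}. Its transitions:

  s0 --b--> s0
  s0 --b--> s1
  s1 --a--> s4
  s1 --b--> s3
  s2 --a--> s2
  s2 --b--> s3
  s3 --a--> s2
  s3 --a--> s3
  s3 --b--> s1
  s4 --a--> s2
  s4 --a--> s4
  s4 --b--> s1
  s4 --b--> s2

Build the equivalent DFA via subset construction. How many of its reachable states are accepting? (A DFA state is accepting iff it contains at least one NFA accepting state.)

10

Start state of the DFA: {s0}.
{s0} --a--> ∅  [new]
{s0} --b--> {s0,s1}  [new]
∅ --a--> ∅  [seen]
∅ --b--> ∅  [seen]
{s0,s1} --a--> {s4}  [new]
{s0,s1} --b--> {s0,s1,s3}  [new]
{s4} --a--> {s2,s4}  [new]
{s4} --b--> {s1,s2}  [new]
{s0,s1,s3} --a--> {s2,s3,s4}  [new]
{s0,s1,s3} --b--> {s0,s1,s3}  [seen]
{s2,s4} --a--> {s2,s4}  [seen]
{s2,s4} --b--> {s1,s2,s3}  [new]
{s1,s2} --a--> {s2,s4}  [seen]
{s1,s2} --b--> {s3}  [new]
{s2,s3,s4} --a--> {s2,s3,s4}  [seen]
{s2,s3,s4} --b--> {s1,s2,s3}  [seen]
{s1,s2,s3} --a--> {s2,s3,s4}  [seen]
{s1,s2,s3} --b--> {s1,s3}  [new]
{s3} --a--> {s2,s3}  [new]
{s3} --b--> {s1}  [new]
{s1,s3} --a--> {s2,s3,s4}  [seen]
{s1,s3} --b--> {s1,s3}  [seen]
{s2,s3} --a--> {s2,s3}  [seen]
{s2,s3} --b--> {s1,s3}  [seen]
{s1} --a--> {s4}  [seen]
{s1} --b--> {s3}  [seen]
Reachable DFA states: {s0}, ∅, {s0,s1}, {s4}, {s0,s1,s3}, {s2,s4}, {s1,s2}, {s2,s3,s4}, {s1,s2,s3}, {s3}, {s1,s3}, {s2,s3}, {s1}.
Accepting DFA states (contain an NFA accepting state): {s0,s1}, {s0,s1,s3}, {s2,s4}, {s1,s2}, {s2,s3,s4}, {s1,s2,s3}, {s3}, {s1,s3}, {s2,s3}, {s1}.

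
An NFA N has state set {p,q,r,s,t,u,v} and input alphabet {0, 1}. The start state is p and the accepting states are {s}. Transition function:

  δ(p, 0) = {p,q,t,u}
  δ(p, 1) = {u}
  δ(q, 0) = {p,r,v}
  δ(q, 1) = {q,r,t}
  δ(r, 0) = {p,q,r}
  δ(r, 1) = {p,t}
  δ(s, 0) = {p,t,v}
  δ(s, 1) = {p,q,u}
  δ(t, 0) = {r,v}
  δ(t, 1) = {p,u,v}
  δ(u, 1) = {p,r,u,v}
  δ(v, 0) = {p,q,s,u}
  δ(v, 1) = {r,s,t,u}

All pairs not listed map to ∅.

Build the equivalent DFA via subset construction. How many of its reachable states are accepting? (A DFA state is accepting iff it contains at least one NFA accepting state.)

3

Start state of the DFA: {p}.
{p} --0--> {p,q,t,u}  [new]
{p} --1--> {u}  [new]
{p,q,t,u} --0--> {p,q,r,t,u,v}  [new]
{p,q,t,u} --1--> {p,q,r,t,u,v}  [seen]
{u} --0--> ∅  [new]
{u} --1--> {p,r,u,v}  [new]
{p,q,r,t,u,v} --0--> {p,q,r,s,t,u,v}  [new]
{p,q,r,t,u,v} --1--> {p,q,r,s,t,u,v}  [seen]
∅ --0--> ∅  [seen]
∅ --1--> ∅  [seen]
{p,r,u,v} --0--> {p,q,r,s,t,u}  [new]
{p,r,u,v} --1--> {p,r,s,t,u,v}  [new]
{p,q,r,s,t,u,v} --0--> {p,q,r,s,t,u,v}  [seen]
{p,q,r,s,t,u,v} --1--> {p,q,r,s,t,u,v}  [seen]
{p,q,r,s,t,u} --0--> {p,q,r,t,u,v}  [seen]
{p,q,r,s,t,u} --1--> {p,q,r,t,u,v}  [seen]
{p,r,s,t,u,v} --0--> {p,q,r,s,t,u,v}  [seen]
{p,r,s,t,u,v} --1--> {p,q,r,s,t,u,v}  [seen]
Reachable DFA states: {p}, {p,q,t,u}, {u}, {p,q,r,t,u,v}, ∅, {p,r,u,v}, {p,q,r,s,t,u,v}, {p,q,r,s,t,u}, {p,r,s,t,u,v}.
Accepting DFA states (contain an NFA accepting state): {p,q,r,s,t,u,v}, {p,q,r,s,t,u}, {p,r,s,t,u,v}.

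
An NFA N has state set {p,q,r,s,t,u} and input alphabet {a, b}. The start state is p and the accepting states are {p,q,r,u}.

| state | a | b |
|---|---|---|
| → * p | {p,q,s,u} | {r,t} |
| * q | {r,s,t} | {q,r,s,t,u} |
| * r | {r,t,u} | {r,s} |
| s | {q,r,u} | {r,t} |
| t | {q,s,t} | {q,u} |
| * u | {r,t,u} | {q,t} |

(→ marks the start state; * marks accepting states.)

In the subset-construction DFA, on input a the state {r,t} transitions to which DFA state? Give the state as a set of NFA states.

{q,r,s,t,u}

δ(r,a) = {r,t,u}; δ(t,a) = {q,s,t}.
Union: {q,r,s,t,u}.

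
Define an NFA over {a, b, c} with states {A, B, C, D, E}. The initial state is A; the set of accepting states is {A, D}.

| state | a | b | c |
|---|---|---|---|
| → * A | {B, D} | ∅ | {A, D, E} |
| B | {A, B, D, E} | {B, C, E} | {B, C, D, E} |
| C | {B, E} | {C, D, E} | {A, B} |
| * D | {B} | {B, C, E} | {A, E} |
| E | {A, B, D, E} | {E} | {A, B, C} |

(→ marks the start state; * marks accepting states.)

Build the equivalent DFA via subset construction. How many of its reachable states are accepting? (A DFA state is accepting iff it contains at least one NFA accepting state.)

6

Start state of the DFA: {A}.
{A} --a--> {B, D}  [new]
{A} --b--> ∅  [new]
{A} --c--> {A, D, E}  [new]
{B, D} --a--> {A, B, D, E}  [new]
{B, D} --b--> {B, C, E}  [new]
{B, D} --c--> {A, B, C, D, E}  [new]
∅ --a--> ∅  [seen]
∅ --b--> ∅  [seen]
∅ --c--> ∅  [seen]
{A, D, E} --a--> {A, B, D, E}  [seen]
{A, D, E} --b--> {B, C, E}  [seen]
{A, D, E} --c--> {A, B, C, D, E}  [seen]
{A, B, D, E} --a--> {A, B, D, E}  [seen]
{A, B, D, E} --b--> {B, C, E}  [seen]
{A, B, D, E} --c--> {A, B, C, D, E}  [seen]
{B, C, E} --a--> {A, B, D, E}  [seen]
{B, C, E} --b--> {B, C, D, E}  [new]
{B, C, E} --c--> {A, B, C, D, E}  [seen]
{A, B, C, D, E} --a--> {A, B, D, E}  [seen]
{A, B, C, D, E} --b--> {B, C, D, E}  [seen]
{A, B, C, D, E} --c--> {A, B, C, D, E}  [seen]
{B, C, D, E} --a--> {A, B, D, E}  [seen]
{B, C, D, E} --b--> {B, C, D, E}  [seen]
{B, C, D, E} --c--> {A, B, C, D, E}  [seen]
Reachable DFA states: {A}, {B, D}, ∅, {A, D, E}, {A, B, D, E}, {B, C, E}, {A, B, C, D, E}, {B, C, D, E}.
Accepting DFA states (contain an NFA accepting state): {A}, {B, D}, {A, D, E}, {A, B, D, E}, {A, B, C, D, E}, {B, C, D, E}.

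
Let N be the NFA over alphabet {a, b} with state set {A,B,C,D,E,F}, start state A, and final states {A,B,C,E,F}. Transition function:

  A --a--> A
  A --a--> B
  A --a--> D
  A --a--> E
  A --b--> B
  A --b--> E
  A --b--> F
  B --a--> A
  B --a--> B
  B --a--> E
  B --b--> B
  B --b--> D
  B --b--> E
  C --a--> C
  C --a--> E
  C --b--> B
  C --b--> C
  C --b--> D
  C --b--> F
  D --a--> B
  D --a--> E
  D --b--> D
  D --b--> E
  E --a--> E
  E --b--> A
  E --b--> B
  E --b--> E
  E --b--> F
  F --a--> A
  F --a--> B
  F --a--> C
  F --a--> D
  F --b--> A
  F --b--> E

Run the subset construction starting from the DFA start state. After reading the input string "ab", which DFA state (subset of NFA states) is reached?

{A,B,D,E,F}

Start: {A}.
δ(A,a) = {A,B,D,E}.
Union: {A,B,D,E}.
After a: {A,B,D,E}.
δ(A,b) = {B,E,F}; δ(B,b) = {B,D,E}; δ(D,b) = {D,E}; δ(E,b) = {A,B,E,F}.
Union: {A,B,D,E,F}.
After b: {A,B,D,E,F}.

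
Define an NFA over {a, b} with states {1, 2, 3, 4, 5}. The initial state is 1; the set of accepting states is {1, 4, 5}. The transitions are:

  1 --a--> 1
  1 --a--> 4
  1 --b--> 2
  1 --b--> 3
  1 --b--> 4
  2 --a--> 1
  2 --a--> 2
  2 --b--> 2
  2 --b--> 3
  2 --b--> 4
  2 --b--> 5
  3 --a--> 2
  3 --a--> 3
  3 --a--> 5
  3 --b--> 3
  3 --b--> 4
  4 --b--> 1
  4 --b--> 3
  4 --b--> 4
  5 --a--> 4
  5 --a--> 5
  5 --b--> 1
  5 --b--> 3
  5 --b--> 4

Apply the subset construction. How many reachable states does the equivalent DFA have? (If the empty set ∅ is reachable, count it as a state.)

Start state of the DFA: {1}.
{1} --a--> {1, 4}  [new]
{1} --b--> {2, 3, 4}  [new]
{1, 4} --a--> {1, 4}  [seen]
{1, 4} --b--> {1, 2, 3, 4}  [new]
{2, 3, 4} --a--> {1, 2, 3, 5}  [new]
{2, 3, 4} --b--> {1, 2, 3, 4, 5}  [new]
{1, 2, 3, 4} --a--> {1, 2, 3, 4, 5}  [seen]
{1, 2, 3, 4} --b--> {1, 2, 3, 4, 5}  [seen]
{1, 2, 3, 5} --a--> {1, 2, 3, 4, 5}  [seen]
{1, 2, 3, 5} --b--> {1, 2, 3, 4, 5}  [seen]
{1, 2, 3, 4, 5} --a--> {1, 2, 3, 4, 5}  [seen]
{1, 2, 3, 4, 5} --b--> {1, 2, 3, 4, 5}  [seen]
Reachable DFA states: {1}, {1, 4}, {2, 3, 4}, {1, 2, 3, 4}, {1, 2, 3, 5}, {1, 2, 3, 4, 5}.

6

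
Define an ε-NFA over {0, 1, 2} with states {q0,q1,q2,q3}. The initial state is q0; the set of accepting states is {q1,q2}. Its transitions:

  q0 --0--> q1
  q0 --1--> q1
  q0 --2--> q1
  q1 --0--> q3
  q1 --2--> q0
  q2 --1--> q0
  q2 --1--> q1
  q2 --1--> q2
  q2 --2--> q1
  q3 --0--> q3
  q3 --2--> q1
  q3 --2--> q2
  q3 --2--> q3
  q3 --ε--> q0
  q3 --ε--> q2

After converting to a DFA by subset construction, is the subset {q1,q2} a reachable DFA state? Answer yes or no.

Start state of the DFA: {q0} (ε-closure of the NFA start).
{q0} --0--> {q1}  [new]
{q0} --1--> {q1}  [seen]
{q0} --2--> {q1}  [seen]
{q1} --0--> {q0,q2,q3}  [new]
{q1} --1--> ∅  [new]
{q1} --2--> {q0}  [seen]
{q0,q2,q3} --0--> {q0,q1,q2,q3}  [new]
{q0,q2,q3} --1--> {q0,q1,q2}  [new]
{q0,q2,q3} --2--> {q0,q1,q2,q3}  [seen]
∅ --0--> ∅  [seen]
∅ --1--> ∅  [seen]
∅ --2--> ∅  [seen]
{q0,q1,q2,q3} --0--> {q0,q1,q2,q3}  [seen]
{q0,q1,q2,q3} --1--> {q0,q1,q2}  [seen]
{q0,q1,q2,q3} --2--> {q0,q1,q2,q3}  [seen]
{q0,q1,q2} --0--> {q0,q1,q2,q3}  [seen]
{q0,q1,q2} --1--> {q0,q1,q2}  [seen]
{q0,q1,q2} --2--> {q0,q1}  [new]
{q0,q1} --0--> {q0,q1,q2,q3}  [seen]
{q0,q1} --1--> {q1}  [seen]
{q0,q1} --2--> {q0,q1}  [seen]
Reachable DFA states: {q0}, {q1}, {q0,q2,q3}, ∅, {q0,q1,q2,q3}, {q0,q1,q2}, {q0,q1}.
{q1,q2} is not among them.

no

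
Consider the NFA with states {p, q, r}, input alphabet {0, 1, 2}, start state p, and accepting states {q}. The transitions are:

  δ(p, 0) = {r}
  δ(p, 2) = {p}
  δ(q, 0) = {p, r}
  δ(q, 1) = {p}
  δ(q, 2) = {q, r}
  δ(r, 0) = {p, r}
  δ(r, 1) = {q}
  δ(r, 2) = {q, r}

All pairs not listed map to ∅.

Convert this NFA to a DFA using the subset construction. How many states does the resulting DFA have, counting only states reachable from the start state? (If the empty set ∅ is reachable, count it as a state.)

8

Start state of the DFA: {p}.
{p} --0--> {r}  [new]
{p} --1--> ∅  [new]
{p} --2--> {p}  [seen]
{r} --0--> {p, r}  [new]
{r} --1--> {q}  [new]
{r} --2--> {q, r}  [new]
∅ --0--> ∅  [seen]
∅ --1--> ∅  [seen]
∅ --2--> ∅  [seen]
{p, r} --0--> {p, r}  [seen]
{p, r} --1--> {q}  [seen]
{p, r} --2--> {p, q, r}  [new]
{q} --0--> {p, r}  [seen]
{q} --1--> {p}  [seen]
{q} --2--> {q, r}  [seen]
{q, r} --0--> {p, r}  [seen]
{q, r} --1--> {p, q}  [new]
{q, r} --2--> {q, r}  [seen]
{p, q, r} --0--> {p, r}  [seen]
{p, q, r} --1--> {p, q}  [seen]
{p, q, r} --2--> {p, q, r}  [seen]
{p, q} --0--> {p, r}  [seen]
{p, q} --1--> {p}  [seen]
{p, q} --2--> {p, q, r}  [seen]
Reachable DFA states: {p}, {r}, ∅, {p, r}, {q}, {q, r}, {p, q, r}, {p, q}.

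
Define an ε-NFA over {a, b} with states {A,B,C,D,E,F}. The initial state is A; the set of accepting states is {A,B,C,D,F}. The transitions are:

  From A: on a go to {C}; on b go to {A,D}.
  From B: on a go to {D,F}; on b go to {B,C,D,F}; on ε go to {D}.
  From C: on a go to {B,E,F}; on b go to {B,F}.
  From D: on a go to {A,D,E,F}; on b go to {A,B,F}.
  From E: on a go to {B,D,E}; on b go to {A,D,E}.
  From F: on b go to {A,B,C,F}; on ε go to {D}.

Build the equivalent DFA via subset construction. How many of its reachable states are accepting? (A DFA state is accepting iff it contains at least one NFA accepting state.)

11

Start state of the DFA: {A} (ε-closure of the NFA start).
{A} --a--> {C}  [new]
{A} --b--> {A,D}  [new]
{C} --a--> {B,D,E,F}  [new]
{C} --b--> {B,D,F}  [new]
{A,D} --a--> {A,C,D,E,F}  [new]
{A,D} --b--> {A,B,D,F}  [new]
{B,D,E,F} --a--> {A,B,D,E,F}  [new]
{B,D,E,F} --b--> {A,B,C,D,E,F}  [new]
{B,D,F} --a--> {A,D,E,F}  [new]
{B,D,F} --b--> {A,B,C,D,F}  [new]
{A,C,D,E,F} --a--> {A,B,C,D,E,F}  [seen]
{A,C,D,E,F} --b--> {A,B,C,D,E,F}  [seen]
{A,B,D,F} --a--> {A,C,D,E,F}  [seen]
{A,B,D,F} --b--> {A,B,C,D,F}  [seen]
{A,B,D,E,F} --a--> {A,B,C,D,E,F}  [seen]
{A,B,D,E,F} --b--> {A,B,C,D,E,F}  [seen]
{A,B,C,D,E,F} --a--> {A,B,C,D,E,F}  [seen]
{A,B,C,D,E,F} --b--> {A,B,C,D,E,F}  [seen]
{A,D,E,F} --a--> {A,B,C,D,E,F}  [seen]
{A,D,E,F} --b--> {A,B,C,D,E,F}  [seen]
{A,B,C,D,F} --a--> {A,B,C,D,E,F}  [seen]
{A,B,C,D,F} --b--> {A,B,C,D,F}  [seen]
Reachable DFA states: {A}, {C}, {A,D}, {B,D,E,F}, {B,D,F}, {A,C,D,E,F}, {A,B,D,F}, {A,B,D,E,F}, {A,B,C,D,E,F}, {A,D,E,F}, {A,B,C,D,F}.
Accepting DFA states (contain an NFA accepting state): {A}, {C}, {A,D}, {B,D,E,F}, {B,D,F}, {A,C,D,E,F}, {A,B,D,F}, {A,B,D,E,F}, {A,B,C,D,E,F}, {A,D,E,F}, {A,B,C,D,F}.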